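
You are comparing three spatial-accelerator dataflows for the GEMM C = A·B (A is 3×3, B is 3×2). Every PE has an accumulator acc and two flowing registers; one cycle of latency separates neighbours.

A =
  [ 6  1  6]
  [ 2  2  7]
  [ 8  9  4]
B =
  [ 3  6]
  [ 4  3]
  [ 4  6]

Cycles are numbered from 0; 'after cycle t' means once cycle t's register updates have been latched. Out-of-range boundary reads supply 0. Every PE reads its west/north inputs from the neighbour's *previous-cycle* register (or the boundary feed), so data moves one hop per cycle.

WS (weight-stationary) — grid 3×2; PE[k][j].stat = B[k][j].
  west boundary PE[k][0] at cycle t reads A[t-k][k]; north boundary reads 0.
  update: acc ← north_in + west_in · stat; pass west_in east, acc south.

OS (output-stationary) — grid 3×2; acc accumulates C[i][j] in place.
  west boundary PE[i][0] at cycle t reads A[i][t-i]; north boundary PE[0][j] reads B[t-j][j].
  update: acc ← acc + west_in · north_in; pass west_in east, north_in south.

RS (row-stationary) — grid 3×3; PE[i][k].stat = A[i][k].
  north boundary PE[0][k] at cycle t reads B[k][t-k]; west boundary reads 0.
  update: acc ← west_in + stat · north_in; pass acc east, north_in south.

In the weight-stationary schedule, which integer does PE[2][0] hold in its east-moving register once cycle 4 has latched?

register = 4

WS on a 3×2 grid — tracing PE[2][0] and its feeders:
  cycle 0: PE[1][0] → acc 0, east 0, south 0
  cycle 0: PE[2][0] → acc 0, east 0, south 0
  cycle 1: PE[1][0] → acc 22, east 1, south 22
  cycle 1: PE[2][0] → acc 0, east 0, south 0
  cycle 2: PE[1][0] → acc 14, east 2, south 14
  cycle 2: PE[2][0] → acc 46, east 6, south 46
  cycle 3: PE[1][0] → acc 60, east 9, south 60
  cycle 3: PE[2][0] → acc 42, east 7, south 42
  cycle 4: PE[1][0] → acc 0, east 0, south 0
  cycle 4: PE[2][0] → acc 76, east 4, south 76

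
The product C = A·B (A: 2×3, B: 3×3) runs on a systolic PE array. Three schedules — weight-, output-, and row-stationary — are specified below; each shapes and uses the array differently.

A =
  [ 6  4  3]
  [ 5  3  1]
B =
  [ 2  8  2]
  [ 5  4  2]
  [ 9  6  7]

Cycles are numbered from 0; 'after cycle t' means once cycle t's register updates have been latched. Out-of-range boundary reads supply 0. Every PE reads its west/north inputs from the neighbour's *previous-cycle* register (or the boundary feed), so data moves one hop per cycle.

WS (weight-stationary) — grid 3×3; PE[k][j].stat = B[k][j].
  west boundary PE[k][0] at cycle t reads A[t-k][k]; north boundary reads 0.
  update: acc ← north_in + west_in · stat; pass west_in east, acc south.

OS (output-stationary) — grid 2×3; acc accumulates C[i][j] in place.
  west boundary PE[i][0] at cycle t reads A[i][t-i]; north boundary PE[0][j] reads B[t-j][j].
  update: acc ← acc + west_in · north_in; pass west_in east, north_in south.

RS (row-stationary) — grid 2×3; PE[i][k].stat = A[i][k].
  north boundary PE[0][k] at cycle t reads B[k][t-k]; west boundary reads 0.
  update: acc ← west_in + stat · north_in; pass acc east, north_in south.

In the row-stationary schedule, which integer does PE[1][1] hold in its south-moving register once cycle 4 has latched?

Tracing RS — 2×3 array, target PE[1][1]:
  0: (0,1).acc=0  regs=<0,0>
  0: (1,0).acc=0  regs=<0,0>
  0: (1,1).acc=0  regs=<0,0>
  1: (0,1).acc=32  regs=<32,5>
  1: (1,0).acc=10  regs=<10,2>
  1: (1,1).acc=0  regs=<0,0>
  2: (0,1).acc=64  regs=<64,4>
  2: (1,0).acc=40  regs=<40,8>
  2: (1,1).acc=25  regs=<25,5>
  3: (0,1).acc=20  regs=<20,2>
  3: (1,0).acc=10  regs=<10,2>
  3: (1,1).acc=52  regs=<52,4>
  4: (0,1).acc=0  regs=<0,0>
  4: (1,0).acc=0  regs=<0,0>
  4: (1,1).acc=16  regs=<16,2>

register = 2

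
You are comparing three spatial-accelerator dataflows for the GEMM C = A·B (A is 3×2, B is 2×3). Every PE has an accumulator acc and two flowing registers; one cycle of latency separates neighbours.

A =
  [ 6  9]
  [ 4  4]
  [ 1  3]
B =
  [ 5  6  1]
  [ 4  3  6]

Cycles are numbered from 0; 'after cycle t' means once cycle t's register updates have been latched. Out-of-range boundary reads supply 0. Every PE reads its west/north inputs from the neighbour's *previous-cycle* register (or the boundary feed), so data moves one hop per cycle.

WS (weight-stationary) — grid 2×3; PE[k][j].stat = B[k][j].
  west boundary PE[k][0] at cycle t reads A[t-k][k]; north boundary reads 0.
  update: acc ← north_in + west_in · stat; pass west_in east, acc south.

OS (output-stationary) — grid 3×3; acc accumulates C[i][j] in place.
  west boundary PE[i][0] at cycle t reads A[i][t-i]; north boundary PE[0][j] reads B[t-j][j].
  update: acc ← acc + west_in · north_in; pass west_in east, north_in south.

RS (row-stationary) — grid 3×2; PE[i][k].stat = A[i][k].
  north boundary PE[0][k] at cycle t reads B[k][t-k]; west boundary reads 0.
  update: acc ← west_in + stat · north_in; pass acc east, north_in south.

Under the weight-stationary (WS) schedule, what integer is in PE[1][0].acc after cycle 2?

WS (2×3). Following PE[1][0] plus its west/north inputs:
  step 0 · PE0,0: acc=30; fwd→6 fwd↓30
  step 0 · PE1,0: acc=0; fwd→0 fwd↓0
  step 1 · PE0,0: acc=20; fwd→4 fwd↓20
  step 1 · PE1,0: acc=66; fwd→9 fwd↓66
  step 2 · PE0,0: acc=5; fwd→1 fwd↓5
  step 2 · PE1,0: acc=36; fwd→4 fwd↓36

PE[1][0].acc = 36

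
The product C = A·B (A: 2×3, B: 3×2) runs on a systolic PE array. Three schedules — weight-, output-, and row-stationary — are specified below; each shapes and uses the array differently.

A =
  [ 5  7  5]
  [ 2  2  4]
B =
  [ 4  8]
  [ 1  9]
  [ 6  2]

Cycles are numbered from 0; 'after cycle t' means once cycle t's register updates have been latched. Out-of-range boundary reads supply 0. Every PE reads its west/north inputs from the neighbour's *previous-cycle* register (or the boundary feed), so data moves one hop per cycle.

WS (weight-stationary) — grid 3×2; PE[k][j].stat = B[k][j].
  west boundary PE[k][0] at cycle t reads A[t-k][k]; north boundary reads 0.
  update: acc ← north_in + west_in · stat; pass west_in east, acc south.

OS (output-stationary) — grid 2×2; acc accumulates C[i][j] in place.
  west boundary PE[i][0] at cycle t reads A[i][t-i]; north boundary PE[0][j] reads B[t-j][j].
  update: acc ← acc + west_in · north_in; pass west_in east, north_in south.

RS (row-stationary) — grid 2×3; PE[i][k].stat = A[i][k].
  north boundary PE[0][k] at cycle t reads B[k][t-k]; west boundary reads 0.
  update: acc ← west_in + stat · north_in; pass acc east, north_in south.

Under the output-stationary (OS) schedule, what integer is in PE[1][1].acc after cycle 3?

OS on a 2×2 grid — tracing PE[1][1] and its feeders:
  after 0 — PE[0][1] acc=0, pass-E 0, pass-S 0
  after 0 — PE[1][0] acc=0, pass-E 0, pass-S 0
  after 0 — PE[1][1] acc=0, pass-E 0, pass-S 0
  after 1 — PE[0][1] acc=40, pass-E 5, pass-S 8
  after 1 — PE[1][0] acc=8, pass-E 2, pass-S 4
  after 1 — PE[1][1] acc=0, pass-E 0, pass-S 0
  after 2 — PE[0][1] acc=103, pass-E 7, pass-S 9
  after 2 — PE[1][0] acc=10, pass-E 2, pass-S 1
  after 2 — PE[1][1] acc=16, pass-E 2, pass-S 8
  after 3 — PE[0][1] acc=113, pass-E 5, pass-S 2
  after 3 — PE[1][0] acc=34, pass-E 4, pass-S 6
  after 3 — PE[1][1] acc=34, pass-E 2, pass-S 9

PE[1][1].acc = 34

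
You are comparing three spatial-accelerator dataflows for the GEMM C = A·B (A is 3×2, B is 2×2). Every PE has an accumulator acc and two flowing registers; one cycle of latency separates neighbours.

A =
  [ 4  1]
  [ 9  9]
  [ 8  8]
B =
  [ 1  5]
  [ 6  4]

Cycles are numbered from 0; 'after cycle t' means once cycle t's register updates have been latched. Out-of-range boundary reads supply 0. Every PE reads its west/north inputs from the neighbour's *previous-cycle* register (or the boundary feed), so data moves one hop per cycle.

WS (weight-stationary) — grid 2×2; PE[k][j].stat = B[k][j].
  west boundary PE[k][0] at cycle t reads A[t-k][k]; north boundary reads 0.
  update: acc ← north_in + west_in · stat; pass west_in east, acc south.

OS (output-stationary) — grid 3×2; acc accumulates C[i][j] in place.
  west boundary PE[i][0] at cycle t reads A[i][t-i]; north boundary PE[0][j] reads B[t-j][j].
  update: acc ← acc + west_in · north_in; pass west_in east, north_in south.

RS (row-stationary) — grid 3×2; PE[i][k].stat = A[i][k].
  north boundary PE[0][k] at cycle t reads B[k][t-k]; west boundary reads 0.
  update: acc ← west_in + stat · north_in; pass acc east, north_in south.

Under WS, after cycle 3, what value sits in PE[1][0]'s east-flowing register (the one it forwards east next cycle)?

register = 8

Tracing WS — 2×2 array, target PE[1][0]:
  @0  [0,0]  acc 4  |  →4  ↓4
  @0  [1,0]  acc 0  |  →0  ↓0
  @1  [0,0]  acc 9  |  →9  ↓9
  @1  [1,0]  acc 10  |  →1  ↓10
  @2  [0,0]  acc 8  |  →8  ↓8
  @2  [1,0]  acc 63  |  →9  ↓63
  @3  [0,0]  acc 0  |  →0  ↓0
  @3  [1,0]  acc 56  |  →8  ↓56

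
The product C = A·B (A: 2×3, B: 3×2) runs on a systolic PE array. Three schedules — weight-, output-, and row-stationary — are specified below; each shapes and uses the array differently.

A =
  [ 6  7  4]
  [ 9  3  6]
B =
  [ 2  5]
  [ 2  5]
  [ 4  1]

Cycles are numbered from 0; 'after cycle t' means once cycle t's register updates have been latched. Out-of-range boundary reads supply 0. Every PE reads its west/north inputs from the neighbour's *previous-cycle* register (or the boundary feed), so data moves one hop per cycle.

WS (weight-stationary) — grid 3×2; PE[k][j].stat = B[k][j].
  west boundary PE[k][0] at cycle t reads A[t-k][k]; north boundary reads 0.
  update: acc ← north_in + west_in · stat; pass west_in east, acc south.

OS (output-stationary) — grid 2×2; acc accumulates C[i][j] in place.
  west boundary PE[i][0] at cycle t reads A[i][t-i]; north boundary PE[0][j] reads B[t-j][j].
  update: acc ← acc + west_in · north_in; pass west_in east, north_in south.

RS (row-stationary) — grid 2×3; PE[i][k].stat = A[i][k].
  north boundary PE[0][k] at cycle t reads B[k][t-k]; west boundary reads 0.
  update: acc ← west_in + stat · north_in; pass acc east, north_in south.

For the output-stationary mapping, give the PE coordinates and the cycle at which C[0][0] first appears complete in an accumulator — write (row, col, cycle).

(row, col, cycle) = (0, 0, 2)

OS: C[0][0] accumulates in PE[0][0]:
  0: (0,0).acc=12  regs=<6,2>
  1: (0,0).acc=26  regs=<7,2>
  2: (0,0).acc=42  regs=<4,4>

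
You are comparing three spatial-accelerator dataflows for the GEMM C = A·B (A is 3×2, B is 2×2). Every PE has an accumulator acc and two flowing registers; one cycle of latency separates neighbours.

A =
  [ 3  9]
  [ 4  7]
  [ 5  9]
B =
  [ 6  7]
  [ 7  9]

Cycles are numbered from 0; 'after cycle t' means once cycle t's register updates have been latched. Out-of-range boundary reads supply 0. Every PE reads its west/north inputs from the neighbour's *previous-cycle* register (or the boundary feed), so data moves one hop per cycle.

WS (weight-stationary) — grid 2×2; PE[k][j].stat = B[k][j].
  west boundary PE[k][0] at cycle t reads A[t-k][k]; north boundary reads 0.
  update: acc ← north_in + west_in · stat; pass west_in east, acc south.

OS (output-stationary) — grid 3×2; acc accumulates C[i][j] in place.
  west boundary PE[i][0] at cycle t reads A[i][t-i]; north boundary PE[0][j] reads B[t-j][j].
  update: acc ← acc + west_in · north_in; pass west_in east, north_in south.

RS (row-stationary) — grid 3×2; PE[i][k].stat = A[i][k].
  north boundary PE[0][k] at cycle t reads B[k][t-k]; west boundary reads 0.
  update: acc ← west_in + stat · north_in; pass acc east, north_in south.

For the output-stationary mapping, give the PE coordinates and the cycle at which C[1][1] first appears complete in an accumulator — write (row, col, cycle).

(row, col, cycle) = (1, 1, 3)

OS — PE[1][1] is where C[1][1] collects:
  step 0 · PE1,1: acc=0; fwd→0 fwd↓0
  step 1 · PE1,1: acc=0; fwd→0 fwd↓0
  step 2 · PE1,1: acc=28; fwd→4 fwd↓7
  step 3 · PE1,1: acc=91; fwd→7 fwd↓9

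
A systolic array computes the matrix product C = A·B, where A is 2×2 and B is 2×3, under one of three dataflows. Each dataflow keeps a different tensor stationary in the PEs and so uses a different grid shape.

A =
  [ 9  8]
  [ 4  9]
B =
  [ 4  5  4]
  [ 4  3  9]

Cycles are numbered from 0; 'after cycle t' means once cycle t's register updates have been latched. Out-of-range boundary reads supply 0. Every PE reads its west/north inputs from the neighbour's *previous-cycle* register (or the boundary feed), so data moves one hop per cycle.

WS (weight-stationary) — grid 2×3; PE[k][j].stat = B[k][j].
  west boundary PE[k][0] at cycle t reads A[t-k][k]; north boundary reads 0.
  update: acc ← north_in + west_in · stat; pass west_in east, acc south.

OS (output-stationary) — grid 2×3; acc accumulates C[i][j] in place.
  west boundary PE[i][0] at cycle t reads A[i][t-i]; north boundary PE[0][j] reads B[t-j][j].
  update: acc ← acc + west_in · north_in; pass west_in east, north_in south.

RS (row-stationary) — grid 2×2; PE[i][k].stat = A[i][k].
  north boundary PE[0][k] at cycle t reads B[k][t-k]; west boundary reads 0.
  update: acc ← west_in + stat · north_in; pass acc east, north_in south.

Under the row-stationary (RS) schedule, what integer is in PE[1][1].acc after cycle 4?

RS (2×2). Following PE[1][1] plus its west/north inputs:
  0: (0,1).acc=0  regs=<0,0>
  0: (1,0).acc=0  regs=<0,0>
  0: (1,1).acc=0  regs=<0,0>
  1: (0,1).acc=68  regs=<68,4>
  1: (1,0).acc=16  regs=<16,4>
  1: (1,1).acc=0  regs=<0,0>
  2: (0,1).acc=69  regs=<69,3>
  2: (1,0).acc=20  regs=<20,5>
  2: (1,1).acc=52  regs=<52,4>
  3: (0,1).acc=108  regs=<108,9>
  3: (1,0).acc=16  regs=<16,4>
  3: (1,1).acc=47  regs=<47,3>
  4: (0,1).acc=0  regs=<0,0>
  4: (1,0).acc=0  regs=<0,0>
  4: (1,1).acc=97  regs=<97,9>

PE[1][1].acc = 97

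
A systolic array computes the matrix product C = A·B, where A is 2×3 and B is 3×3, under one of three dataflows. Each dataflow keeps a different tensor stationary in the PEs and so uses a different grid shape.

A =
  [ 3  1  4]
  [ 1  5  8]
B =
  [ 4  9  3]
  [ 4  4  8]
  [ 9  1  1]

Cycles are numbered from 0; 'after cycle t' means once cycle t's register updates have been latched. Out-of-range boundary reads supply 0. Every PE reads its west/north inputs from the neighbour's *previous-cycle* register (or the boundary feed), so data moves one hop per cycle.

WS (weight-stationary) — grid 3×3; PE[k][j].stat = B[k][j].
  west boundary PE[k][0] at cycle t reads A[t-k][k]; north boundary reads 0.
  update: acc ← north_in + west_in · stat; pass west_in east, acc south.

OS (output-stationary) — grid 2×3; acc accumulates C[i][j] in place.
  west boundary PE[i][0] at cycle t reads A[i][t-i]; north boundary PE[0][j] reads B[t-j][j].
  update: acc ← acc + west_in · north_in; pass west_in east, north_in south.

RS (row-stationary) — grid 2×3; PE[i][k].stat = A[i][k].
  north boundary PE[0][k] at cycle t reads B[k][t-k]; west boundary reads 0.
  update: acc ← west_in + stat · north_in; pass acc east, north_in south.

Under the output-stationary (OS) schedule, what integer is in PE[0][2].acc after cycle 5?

OS (2×3). Following PE[0][2] plus its west/north inputs:
  t=0 PE[0][1]: acc=0 h=0 v=0
  t=0 PE[0][2]: acc=0 h=0 v=0
  t=1 PE[0][1]: acc=27 h=3 v=9
  t=1 PE[0][2]: acc=0 h=0 v=0
  t=2 PE[0][1]: acc=31 h=1 v=4
  t=2 PE[0][2]: acc=9 h=3 v=3
  t=3 PE[0][1]: acc=35 h=4 v=1
  t=3 PE[0][2]: acc=17 h=1 v=8
  t=4 PE[0][1]: acc=35 h=0 v=0
  t=4 PE[0][2]: acc=21 h=4 v=1
  t=5 PE[0][1]: acc=35 h=0 v=0
  t=5 PE[0][2]: acc=21 h=0 v=0

PE[0][2].acc = 21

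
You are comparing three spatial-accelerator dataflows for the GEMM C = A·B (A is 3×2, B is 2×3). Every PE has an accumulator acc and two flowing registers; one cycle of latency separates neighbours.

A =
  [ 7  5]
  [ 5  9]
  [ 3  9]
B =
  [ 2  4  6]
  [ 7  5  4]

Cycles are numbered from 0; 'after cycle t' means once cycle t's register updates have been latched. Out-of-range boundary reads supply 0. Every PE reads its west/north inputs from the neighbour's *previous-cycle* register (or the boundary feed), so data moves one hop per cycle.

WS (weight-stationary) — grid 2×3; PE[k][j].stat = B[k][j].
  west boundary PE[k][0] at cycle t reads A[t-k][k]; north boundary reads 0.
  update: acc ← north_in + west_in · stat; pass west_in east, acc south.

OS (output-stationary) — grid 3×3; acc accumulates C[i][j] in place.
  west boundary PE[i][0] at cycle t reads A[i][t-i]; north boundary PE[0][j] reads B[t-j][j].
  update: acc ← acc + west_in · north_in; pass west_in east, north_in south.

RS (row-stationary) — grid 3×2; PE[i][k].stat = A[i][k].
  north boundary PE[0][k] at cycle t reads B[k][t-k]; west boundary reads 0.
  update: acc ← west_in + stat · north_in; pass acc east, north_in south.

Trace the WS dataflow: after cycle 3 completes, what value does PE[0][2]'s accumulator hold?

PE[0][2].acc = 30

WS 2×3: PE[0][2] cycle-by-cycle (with neighbour feeds):
  @0  [0,1]  acc 0  |  →0  ↓0
  @0  [0,2]  acc 0  |  →0  ↓0
  @1  [0,1]  acc 28  |  →7  ↓28
  @1  [0,2]  acc 0  |  →0  ↓0
  @2  [0,1]  acc 20  |  →5  ↓20
  @2  [0,2]  acc 42  |  →7  ↓42
  @3  [0,1]  acc 12  |  →3  ↓12
  @3  [0,2]  acc 30  |  →5  ↓30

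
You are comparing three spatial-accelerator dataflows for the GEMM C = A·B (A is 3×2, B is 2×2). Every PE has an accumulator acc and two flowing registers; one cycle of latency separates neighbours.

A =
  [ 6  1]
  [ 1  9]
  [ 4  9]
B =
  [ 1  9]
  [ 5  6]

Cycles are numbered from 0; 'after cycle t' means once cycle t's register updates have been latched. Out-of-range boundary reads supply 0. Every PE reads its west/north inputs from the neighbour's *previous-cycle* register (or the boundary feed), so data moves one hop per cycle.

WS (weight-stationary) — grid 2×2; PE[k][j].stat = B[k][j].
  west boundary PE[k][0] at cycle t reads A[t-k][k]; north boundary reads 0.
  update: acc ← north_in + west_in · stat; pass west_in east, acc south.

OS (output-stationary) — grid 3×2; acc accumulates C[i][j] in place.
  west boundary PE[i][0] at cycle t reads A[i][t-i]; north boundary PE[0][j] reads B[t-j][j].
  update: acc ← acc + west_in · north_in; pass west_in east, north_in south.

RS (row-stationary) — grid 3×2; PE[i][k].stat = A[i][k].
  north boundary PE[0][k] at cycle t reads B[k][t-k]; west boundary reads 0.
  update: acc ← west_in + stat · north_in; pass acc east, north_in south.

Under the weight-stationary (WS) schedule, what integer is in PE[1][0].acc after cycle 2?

WS 2×2: PE[1][0] cycle-by-cycle (with neighbour feeds):
  after 0 — PE[0][0] acc=6, pass-E 6, pass-S 6
  after 0 — PE[1][0] acc=0, pass-E 0, pass-S 0
  after 1 — PE[0][0] acc=1, pass-E 1, pass-S 1
  after 1 — PE[1][0] acc=11, pass-E 1, pass-S 11
  after 2 — PE[0][0] acc=4, pass-E 4, pass-S 4
  after 2 — PE[1][0] acc=46, pass-E 9, pass-S 46

PE[1][0].acc = 46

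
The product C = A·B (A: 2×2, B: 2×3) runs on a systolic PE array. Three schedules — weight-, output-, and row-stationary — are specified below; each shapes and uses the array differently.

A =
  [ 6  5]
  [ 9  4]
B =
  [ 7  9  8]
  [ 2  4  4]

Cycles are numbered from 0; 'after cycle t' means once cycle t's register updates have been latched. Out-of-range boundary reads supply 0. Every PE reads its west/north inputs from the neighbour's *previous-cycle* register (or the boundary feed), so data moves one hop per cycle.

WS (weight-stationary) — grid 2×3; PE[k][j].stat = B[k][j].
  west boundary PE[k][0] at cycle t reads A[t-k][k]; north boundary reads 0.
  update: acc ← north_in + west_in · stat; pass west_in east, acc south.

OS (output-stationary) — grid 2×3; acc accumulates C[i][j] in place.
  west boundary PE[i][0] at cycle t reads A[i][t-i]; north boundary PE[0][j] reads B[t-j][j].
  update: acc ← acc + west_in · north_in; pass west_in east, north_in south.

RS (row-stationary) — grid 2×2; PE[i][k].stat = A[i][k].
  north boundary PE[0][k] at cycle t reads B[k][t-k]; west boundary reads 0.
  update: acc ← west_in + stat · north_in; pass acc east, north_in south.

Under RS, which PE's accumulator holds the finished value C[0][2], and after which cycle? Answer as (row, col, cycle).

Under RS, C[0][2] lands at PE[0][1]:
  t=0 PE[0][1]: acc=0 h=0 v=0
  t=1 PE[0][1]: acc=52 h=52 v=2
  t=2 PE[0][1]: acc=74 h=74 v=4
  t=3 PE[0][1]: acc=68 h=68 v=4

(row, col, cycle) = (0, 1, 3)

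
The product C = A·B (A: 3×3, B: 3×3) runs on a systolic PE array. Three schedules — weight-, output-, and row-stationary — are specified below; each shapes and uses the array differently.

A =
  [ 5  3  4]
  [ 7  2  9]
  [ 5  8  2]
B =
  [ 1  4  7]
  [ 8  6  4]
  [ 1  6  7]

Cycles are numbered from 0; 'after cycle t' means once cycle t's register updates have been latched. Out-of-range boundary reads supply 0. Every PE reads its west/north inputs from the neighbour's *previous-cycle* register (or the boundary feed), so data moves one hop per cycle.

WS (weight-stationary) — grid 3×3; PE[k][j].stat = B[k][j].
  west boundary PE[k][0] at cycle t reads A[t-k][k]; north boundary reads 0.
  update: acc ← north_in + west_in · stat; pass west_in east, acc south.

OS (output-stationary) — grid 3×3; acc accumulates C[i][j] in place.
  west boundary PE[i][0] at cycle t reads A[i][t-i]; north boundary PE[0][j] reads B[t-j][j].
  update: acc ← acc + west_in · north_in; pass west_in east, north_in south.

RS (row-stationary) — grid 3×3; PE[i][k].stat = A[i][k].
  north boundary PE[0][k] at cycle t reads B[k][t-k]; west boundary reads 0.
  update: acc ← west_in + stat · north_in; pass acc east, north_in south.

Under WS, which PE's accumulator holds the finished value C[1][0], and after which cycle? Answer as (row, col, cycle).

(row, col, cycle) = (2, 0, 3)

Under WS, C[1][0] lands at PE[2][0]:
  @0  [2,0]  acc 0  |  →0  ↓0
  @1  [2,0]  acc 0  |  →0  ↓0
  @2  [2,0]  acc 33  |  →4  ↓33
  @3  [2,0]  acc 32  |  →9  ↓32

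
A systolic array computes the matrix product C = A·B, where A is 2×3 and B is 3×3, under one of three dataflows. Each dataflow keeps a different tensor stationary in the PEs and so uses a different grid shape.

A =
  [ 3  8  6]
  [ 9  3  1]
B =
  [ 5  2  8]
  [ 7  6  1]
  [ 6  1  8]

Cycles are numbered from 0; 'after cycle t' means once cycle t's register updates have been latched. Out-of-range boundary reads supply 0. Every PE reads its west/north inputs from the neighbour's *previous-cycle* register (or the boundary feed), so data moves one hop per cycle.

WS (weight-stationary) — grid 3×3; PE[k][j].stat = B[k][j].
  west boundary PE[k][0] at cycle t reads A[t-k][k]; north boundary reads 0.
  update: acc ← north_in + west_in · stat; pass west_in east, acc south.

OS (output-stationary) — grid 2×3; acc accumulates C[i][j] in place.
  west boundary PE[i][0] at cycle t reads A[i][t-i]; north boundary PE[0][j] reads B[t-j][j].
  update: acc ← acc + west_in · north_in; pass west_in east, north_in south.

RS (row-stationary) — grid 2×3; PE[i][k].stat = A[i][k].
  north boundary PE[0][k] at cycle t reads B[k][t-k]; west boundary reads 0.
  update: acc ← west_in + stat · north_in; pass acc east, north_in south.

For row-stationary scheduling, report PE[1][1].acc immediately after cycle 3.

PE[1][1].acc = 36

RS on a 2×3 grid — tracing PE[1][1] and its feeders:
  after 0 — PE[0][1] acc=0, pass-E 0, pass-S 0
  after 0 — PE[1][0] acc=0, pass-E 0, pass-S 0
  after 0 — PE[1][1] acc=0, pass-E 0, pass-S 0
  after 1 — PE[0][1] acc=71, pass-E 71, pass-S 7
  after 1 — PE[1][0] acc=45, pass-E 45, pass-S 5
  after 1 — PE[1][1] acc=0, pass-E 0, pass-S 0
  after 2 — PE[0][1] acc=54, pass-E 54, pass-S 6
  after 2 — PE[1][0] acc=18, pass-E 18, pass-S 2
  after 2 — PE[1][1] acc=66, pass-E 66, pass-S 7
  after 3 — PE[0][1] acc=32, pass-E 32, pass-S 1
  after 3 — PE[1][0] acc=72, pass-E 72, pass-S 8
  after 3 — PE[1][1] acc=36, pass-E 36, pass-S 6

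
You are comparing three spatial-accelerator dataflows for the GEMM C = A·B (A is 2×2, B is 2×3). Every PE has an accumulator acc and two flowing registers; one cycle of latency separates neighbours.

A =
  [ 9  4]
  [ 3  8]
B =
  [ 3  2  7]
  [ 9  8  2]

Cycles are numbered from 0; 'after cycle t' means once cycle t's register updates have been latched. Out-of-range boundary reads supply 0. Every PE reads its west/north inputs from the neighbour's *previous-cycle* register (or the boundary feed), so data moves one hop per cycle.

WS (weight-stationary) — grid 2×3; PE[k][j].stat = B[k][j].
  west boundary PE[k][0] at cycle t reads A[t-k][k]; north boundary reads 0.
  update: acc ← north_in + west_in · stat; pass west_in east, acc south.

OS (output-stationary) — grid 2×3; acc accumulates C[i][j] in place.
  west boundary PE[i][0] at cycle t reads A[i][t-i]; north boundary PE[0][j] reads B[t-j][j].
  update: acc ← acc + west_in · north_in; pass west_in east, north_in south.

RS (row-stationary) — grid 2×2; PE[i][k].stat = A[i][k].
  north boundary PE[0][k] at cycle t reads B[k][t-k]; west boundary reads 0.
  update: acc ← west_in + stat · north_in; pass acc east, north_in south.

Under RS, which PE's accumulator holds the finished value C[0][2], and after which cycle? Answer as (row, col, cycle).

(row, col, cycle) = (0, 1, 3)

Under RS, C[0][2] lands at PE[0][1]:
  cycle 0: PE[0][1] → acc 0, east 0, south 0
  cycle 1: PE[0][1] → acc 63, east 63, south 9
  cycle 2: PE[0][1] → acc 50, east 50, south 8
  cycle 3: PE[0][1] → acc 71, east 71, south 2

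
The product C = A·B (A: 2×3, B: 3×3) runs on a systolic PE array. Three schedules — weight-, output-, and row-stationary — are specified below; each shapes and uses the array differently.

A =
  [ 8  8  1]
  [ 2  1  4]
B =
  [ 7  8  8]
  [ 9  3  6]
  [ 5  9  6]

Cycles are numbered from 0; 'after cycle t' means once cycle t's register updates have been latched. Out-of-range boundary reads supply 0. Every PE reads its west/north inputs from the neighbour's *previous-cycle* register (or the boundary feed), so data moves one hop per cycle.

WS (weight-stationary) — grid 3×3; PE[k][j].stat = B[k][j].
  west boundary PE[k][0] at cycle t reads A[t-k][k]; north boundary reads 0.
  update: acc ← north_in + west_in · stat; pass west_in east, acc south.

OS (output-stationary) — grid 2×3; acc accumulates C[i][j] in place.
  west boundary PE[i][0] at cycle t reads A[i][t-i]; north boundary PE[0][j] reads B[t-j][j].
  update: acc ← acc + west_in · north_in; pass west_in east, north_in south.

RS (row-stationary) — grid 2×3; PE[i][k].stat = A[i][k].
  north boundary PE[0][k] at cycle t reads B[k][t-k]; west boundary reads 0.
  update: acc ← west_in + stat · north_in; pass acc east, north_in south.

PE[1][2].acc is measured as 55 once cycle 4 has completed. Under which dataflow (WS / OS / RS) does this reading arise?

Under WS (3×3), PE[1][2]:
  t=0 PE[1][2]: acc=0 h=0 v=0
  t=1 PE[1][2]: acc=0 h=0 v=0
  t=2 PE[1][2]: acc=0 h=0 v=0
  t=3 PE[1][2]: acc=112 h=8 v=112
  t=4 PE[1][2]: acc=22 h=1 v=22
Under OS (2×3), PE[1][2]:
  t=0 PE[1][2]: acc=0 h=0 v=0
  t=1 PE[1][2]: acc=0 h=0 v=0
  t=2 PE[1][2]: acc=0 h=0 v=0
  t=3 PE[1][2]: acc=16 h=2 v=8
  t=4 PE[1][2]: acc=22 h=1 v=6
Under RS (2×3), PE[1][2]:
  t=0 PE[1][2]: acc=0 h=0 v=0
  t=1 PE[1][2]: acc=0 h=0 v=0
  t=2 PE[1][2]: acc=0 h=0 v=0
  t=3 PE[1][2]: acc=43 h=43 v=5
  t=4 PE[1][2]: acc=55 h=55 v=9

dataflow = RS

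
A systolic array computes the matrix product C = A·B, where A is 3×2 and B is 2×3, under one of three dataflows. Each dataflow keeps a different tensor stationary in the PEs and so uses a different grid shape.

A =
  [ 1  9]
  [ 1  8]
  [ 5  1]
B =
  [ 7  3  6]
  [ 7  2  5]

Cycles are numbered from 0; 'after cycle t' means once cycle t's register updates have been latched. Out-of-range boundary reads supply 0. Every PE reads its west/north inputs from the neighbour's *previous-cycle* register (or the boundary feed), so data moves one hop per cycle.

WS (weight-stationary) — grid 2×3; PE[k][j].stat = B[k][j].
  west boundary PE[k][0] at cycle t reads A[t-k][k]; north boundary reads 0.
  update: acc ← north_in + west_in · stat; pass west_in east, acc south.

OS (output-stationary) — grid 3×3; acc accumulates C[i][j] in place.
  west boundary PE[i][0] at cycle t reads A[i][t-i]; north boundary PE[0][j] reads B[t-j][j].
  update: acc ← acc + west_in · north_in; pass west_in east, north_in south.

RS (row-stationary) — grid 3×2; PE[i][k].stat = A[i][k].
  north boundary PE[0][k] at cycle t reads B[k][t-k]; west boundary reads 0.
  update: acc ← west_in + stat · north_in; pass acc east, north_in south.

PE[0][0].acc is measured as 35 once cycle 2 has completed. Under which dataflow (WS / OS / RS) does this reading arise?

dataflow = WS

WS [2×3] PE[0][0] across cycles:
  @0  [0,0]  acc 7  |  →1  ↓7
  @1  [0,0]  acc 7  |  →1  ↓7
  @2  [0,0]  acc 35  |  →5  ↓35
OS [3×3] PE[0][0] across cycles:
  @0  [0,0]  acc 7  |  →1  ↓7
  @1  [0,0]  acc 70  |  →9  ↓7
  @2  [0,0]  acc 70  |  →0  ↓0
RS [3×2] PE[0][0] across cycles:
  @0  [0,0]  acc 7  |  →7  ↓7
  @1  [0,0]  acc 3  |  →3  ↓3
  @2  [0,0]  acc 6  |  →6  ↓6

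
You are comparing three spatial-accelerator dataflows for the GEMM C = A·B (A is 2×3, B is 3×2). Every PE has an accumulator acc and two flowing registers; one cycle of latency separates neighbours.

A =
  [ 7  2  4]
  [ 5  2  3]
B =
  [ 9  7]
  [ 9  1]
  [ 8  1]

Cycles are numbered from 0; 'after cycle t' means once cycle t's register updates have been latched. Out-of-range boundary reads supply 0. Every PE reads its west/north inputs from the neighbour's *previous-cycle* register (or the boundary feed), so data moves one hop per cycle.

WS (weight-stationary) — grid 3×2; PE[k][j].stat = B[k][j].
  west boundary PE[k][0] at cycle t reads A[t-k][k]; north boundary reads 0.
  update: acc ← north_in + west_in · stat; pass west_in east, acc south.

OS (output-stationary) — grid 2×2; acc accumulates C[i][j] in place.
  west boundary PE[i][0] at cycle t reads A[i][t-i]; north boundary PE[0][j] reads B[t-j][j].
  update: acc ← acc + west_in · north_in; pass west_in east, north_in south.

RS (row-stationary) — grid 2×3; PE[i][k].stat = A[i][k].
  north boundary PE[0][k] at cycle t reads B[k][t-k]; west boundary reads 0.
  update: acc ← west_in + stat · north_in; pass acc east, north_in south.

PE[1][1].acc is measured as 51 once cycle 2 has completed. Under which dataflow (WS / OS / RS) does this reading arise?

WS [3×2] PE[1][1] across cycles:
  [0] (1,1) acc=0 (h:0 v:0)
  [1] (1,1) acc=0 (h:0 v:0)
  [2] (1,1) acc=51 (h:2 v:51)
OS [2×2] PE[1][1] across cycles:
  [0] (1,1) acc=0 (h:0 v:0)
  [1] (1,1) acc=0 (h:0 v:0)
  [2] (1,1) acc=35 (h:5 v:7)
RS [2×3] PE[1][1] across cycles:
  [0] (1,1) acc=0 (h:0 v:0)
  [1] (1,1) acc=0 (h:0 v:0)
  [2] (1,1) acc=63 (h:63 v:9)

dataflow = WS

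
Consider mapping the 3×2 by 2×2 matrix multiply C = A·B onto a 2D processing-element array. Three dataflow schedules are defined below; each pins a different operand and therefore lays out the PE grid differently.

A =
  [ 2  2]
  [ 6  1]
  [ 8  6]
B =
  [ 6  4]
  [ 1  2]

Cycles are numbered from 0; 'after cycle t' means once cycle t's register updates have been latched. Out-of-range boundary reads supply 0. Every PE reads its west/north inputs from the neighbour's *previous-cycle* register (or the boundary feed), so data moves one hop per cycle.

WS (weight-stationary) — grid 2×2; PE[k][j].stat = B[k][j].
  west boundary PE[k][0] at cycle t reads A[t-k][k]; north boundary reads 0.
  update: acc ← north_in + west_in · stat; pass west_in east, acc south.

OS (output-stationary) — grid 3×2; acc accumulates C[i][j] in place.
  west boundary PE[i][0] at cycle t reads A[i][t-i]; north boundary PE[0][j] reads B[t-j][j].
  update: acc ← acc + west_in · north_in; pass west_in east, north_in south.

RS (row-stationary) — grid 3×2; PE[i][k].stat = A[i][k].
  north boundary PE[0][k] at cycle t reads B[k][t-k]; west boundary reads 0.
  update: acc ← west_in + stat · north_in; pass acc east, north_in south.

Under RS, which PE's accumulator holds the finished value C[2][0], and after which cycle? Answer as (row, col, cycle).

(row, col, cycle) = (2, 1, 3)

Under RS, C[2][0] lands at PE[2][1]:
  t=0 PE[2][1]: acc=0 h=0 v=0
  t=1 PE[2][1]: acc=0 h=0 v=0
  t=2 PE[2][1]: acc=0 h=0 v=0
  t=3 PE[2][1]: acc=54 h=54 v=1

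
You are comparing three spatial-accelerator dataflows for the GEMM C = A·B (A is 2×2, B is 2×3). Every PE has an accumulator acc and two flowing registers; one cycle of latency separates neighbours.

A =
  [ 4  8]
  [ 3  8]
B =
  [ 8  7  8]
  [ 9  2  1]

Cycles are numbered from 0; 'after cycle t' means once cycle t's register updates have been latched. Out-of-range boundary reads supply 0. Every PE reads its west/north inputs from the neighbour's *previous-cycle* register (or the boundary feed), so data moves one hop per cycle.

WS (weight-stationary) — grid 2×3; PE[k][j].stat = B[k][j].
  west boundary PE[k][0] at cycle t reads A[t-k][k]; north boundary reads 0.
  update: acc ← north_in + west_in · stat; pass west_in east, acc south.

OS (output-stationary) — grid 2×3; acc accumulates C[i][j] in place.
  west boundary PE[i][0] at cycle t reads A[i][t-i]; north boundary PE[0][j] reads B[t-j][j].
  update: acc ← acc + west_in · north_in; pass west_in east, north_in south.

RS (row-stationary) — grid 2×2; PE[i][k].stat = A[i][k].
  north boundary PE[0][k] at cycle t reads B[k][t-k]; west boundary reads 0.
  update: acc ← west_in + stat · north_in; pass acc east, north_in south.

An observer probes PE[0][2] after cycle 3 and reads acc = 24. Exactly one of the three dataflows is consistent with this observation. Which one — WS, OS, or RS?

dataflow = WS

WS [2×3] PE[0][2] across cycles:
  after 0 — PE[0][2] acc=0, pass-E 0, pass-S 0
  after 1 — PE[0][2] acc=0, pass-E 0, pass-S 0
  after 2 — PE[0][2] acc=32, pass-E 4, pass-S 32
  after 3 — PE[0][2] acc=24, pass-E 3, pass-S 24
OS [2×3] PE[0][2] across cycles:
  after 0 — PE[0][2] acc=0, pass-E 0, pass-S 0
  after 1 — PE[0][2] acc=0, pass-E 0, pass-S 0
  after 2 — PE[0][2] acc=32, pass-E 4, pass-S 8
  after 3 — PE[0][2] acc=40, pass-E 8, pass-S 1
RS (2×2): PE[0][2] does not exist.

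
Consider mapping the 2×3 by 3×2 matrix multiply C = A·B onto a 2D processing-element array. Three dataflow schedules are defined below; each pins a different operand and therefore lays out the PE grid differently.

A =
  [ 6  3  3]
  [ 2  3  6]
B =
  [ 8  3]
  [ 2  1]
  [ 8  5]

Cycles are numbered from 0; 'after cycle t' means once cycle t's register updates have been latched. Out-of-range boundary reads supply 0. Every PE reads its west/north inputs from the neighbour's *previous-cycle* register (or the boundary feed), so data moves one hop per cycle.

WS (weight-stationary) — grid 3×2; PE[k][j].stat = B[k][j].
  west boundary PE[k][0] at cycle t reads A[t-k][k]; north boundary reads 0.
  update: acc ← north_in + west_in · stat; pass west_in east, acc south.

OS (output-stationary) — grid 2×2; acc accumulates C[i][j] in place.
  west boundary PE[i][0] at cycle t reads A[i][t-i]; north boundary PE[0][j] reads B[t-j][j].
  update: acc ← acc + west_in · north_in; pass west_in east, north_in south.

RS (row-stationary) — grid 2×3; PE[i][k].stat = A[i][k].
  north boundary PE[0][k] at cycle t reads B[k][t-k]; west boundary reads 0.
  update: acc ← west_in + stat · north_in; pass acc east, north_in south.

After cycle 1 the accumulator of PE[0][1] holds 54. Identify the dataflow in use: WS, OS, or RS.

dataflow = RS

— WS: 3×2; PE[0][1] trace:
  @0  [0,1]  acc 0  |  →0  ↓0
  @1  [0,1]  acc 18  |  →6  ↓18
— OS: 2×2; PE[0][1] trace:
  @0  [0,1]  acc 0  |  →0  ↓0
  @1  [0,1]  acc 18  |  →6  ↓3
— RS: 2×3; PE[0][1] trace:
  @0  [0,1]  acc 0  |  →0  ↓0
  @1  [0,1]  acc 54  |  →54  ↓2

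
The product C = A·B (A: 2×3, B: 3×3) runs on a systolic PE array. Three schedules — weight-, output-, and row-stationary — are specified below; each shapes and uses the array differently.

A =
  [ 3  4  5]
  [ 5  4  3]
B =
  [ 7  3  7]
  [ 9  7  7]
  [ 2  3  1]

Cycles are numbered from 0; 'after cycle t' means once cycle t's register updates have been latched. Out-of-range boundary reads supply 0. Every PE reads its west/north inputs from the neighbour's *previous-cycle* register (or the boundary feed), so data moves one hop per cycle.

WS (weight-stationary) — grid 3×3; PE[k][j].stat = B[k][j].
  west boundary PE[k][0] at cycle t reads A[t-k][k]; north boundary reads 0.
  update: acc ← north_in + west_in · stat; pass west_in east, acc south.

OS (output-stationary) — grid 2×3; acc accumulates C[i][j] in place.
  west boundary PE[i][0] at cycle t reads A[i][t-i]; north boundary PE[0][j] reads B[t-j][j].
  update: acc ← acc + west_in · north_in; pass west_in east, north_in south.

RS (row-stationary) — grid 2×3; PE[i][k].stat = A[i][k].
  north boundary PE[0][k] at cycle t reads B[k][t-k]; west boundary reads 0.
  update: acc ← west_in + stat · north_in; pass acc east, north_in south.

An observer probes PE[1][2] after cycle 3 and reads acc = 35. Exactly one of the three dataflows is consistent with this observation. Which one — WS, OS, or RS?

WS (3×3 grid), PE[1][2]:
  t=0 PE[1][2]: acc=0 h=0 v=0
  t=1 PE[1][2]: acc=0 h=0 v=0
  t=2 PE[1][2]: acc=0 h=0 v=0
  t=3 PE[1][2]: acc=49 h=4 v=49
OS (2×3 grid), PE[1][2]:
  t=0 PE[1][2]: acc=0 h=0 v=0
  t=1 PE[1][2]: acc=0 h=0 v=0
  t=2 PE[1][2]: acc=0 h=0 v=0
  t=3 PE[1][2]: acc=35 h=5 v=7
RS (2×3 grid), PE[1][2]:
  t=0 PE[1][2]: acc=0 h=0 v=0
  t=1 PE[1][2]: acc=0 h=0 v=0
  t=2 PE[1][2]: acc=0 h=0 v=0
  t=3 PE[1][2]: acc=77 h=77 v=2

dataflow = OS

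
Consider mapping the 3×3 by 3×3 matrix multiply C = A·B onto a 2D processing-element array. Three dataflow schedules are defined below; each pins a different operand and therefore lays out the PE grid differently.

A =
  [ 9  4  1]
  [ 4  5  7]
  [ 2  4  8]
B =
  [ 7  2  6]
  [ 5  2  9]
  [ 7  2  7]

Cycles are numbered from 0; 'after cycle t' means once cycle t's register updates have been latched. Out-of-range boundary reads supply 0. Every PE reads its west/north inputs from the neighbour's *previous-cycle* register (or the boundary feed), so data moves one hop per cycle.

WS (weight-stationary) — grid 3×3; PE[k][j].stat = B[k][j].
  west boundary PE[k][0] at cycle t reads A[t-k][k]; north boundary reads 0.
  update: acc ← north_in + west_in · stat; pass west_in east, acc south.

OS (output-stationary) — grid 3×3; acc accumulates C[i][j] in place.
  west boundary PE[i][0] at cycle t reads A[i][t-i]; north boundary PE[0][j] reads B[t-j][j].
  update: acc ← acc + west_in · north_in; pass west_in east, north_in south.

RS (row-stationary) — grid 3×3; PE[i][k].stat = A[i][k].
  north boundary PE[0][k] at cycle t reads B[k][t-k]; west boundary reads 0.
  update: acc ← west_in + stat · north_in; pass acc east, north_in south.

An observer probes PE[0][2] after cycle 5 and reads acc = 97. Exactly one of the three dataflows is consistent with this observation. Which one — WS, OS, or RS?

dataflow = OS

— WS: 3×3; PE[0][2] trace:
  c0 r0c2: 0 / 0 / 0
  c1 r0c2: 0 / 0 / 0
  c2 r0c2: 54 / 9 / 54
  c3 r0c2: 24 / 4 / 24
  c4 r0c2: 12 / 2 / 12
  c5 r0c2: 0 / 0 / 0
— OS: 3×3; PE[0][2] trace:
  c0 r0c2: 0 / 0 / 0
  c1 r0c2: 0 / 0 / 0
  c2 r0c2: 54 / 9 / 6
  c3 r0c2: 90 / 4 / 9
  c4 r0c2: 97 / 1 / 7
  c5 r0c2: 97 / 0 / 0
— RS: 3×3; PE[0][2] trace:
  c0 r0c2: 0 / 0 / 0
  c1 r0c2: 0 / 0 / 0
  c2 r0c2: 90 / 90 / 7
  c3 r0c2: 28 / 28 / 2
  c4 r0c2: 97 / 97 / 7
  c5 r0c2: 0 / 0 / 0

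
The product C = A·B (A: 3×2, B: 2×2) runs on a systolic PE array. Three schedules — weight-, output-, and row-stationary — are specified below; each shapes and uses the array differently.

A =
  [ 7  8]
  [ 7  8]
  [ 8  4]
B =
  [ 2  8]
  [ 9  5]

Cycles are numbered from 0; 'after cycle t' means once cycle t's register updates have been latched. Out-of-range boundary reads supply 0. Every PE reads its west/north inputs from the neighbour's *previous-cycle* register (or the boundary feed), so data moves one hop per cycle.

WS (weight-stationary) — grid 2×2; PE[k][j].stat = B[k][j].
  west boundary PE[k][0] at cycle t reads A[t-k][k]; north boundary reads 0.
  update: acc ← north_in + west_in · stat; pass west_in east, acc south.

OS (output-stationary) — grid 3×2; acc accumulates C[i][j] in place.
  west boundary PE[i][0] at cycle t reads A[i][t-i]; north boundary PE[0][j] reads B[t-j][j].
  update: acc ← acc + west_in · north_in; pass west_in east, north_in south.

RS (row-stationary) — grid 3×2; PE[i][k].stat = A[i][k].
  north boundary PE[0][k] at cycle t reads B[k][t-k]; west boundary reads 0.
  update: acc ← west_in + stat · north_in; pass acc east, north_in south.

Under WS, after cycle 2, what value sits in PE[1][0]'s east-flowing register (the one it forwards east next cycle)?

register = 8

WS 2×2: PE[1][0] cycle-by-cycle (with neighbour feeds):
  cycle 0: PE[0][0] → acc 14, east 7, south 14
  cycle 0: PE[1][0] → acc 0, east 0, south 0
  cycle 1: PE[0][0] → acc 14, east 7, south 14
  cycle 1: PE[1][0] → acc 86, east 8, south 86
  cycle 2: PE[0][0] → acc 16, east 8, south 16
  cycle 2: PE[1][0] → acc 86, east 8, south 86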